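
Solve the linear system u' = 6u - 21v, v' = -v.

Coefficient matrix A = [[6, -21], [0, -1]].
Characteristic polynomial det(A - λI) = λ^2 - 5λ - 6 = 0.
Eigenvalues λ = -1, 6.
For λ=-1: (A-λI) row 1 is [7, -21], so an eigenvector is (-3, -1).
For λ=6: (A-λI) row 1 is [0, -21], so an eigenvector is (-1, 0).
General solution: C_1e^(-t)(-3,-1) + C_2e^(6t)(-1,0).

u(t) = -3C_1e^(-t) - C_2e^(6t), v(t) = -C_1e^(-t)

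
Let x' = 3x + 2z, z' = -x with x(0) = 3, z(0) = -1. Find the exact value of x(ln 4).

60

A = [[3,2],[-1,0]]; eigenvalues λ = 1, 2.
Eigenvectors: (1,-1) for λ=1, (-2,1) for λ=2.
From the initial condition, c_1 = -1, c_2 = -2.
x(ln 4) = (-1)(4^1)(1) + (-2)(4^2)(-2) = 60.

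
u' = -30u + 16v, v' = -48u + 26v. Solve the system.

u(t) = 2c_1e^(-6t) - c_2e^(2t), v(t) = 3c_1e^(-6t) - 2c_2e^(2t)

Coefficient matrix A = [[-30, 16], [-48, 26]].
Characteristic polynomial det(A - λI) = λ^2 + 4λ - 12 = 0.
Eigenvalues λ = -6, 2.
For λ=-6: (A-λI) row 1 is [-24, 16], so an eigenvector is (2, 3).
For λ=2: (A-λI) row 1 is [-32, 16], so an eigenvector is (-1, -2).
General solution: c_1e^(-6t)(2,3) + c_2e^(2t)(-1,-2).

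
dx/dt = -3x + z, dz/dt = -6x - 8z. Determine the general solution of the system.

Coefficient matrix A = [[-3, 1], [-6, -8]].
Characteristic polynomial det(A - λI) = λ^2 + 11λ + 30 = 0.
Eigenvalues λ = -6, -5.
For λ=-6: (A-λI) row 1 is [3, 1], so an eigenvector is (1, -3).
For λ=-5: (A-λI) row 1 is [2, 1], so an eigenvector is (1, -2).
General solution: c_1e^(-6t)(1,-3) + c_2e^(-5t)(1,-2).

x(t) = c_1e^(-6t) + c_2e^(-5t), z(t) = -3c_1e^(-6t) - 2c_2e^(-5t)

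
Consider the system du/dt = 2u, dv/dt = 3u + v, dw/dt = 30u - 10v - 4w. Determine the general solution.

u(t) = c_1e^(2t), v(t) = 3c_1e^(2t) + c_3e^(t), w(t) = c_2e^(-4t) - 2c_3e^(t)

Coefficient matrix A = [[2, 0, 0], [3, 1, 0], [30, -10, -4]].
det(A - λI) = 0 gives eigenvalues λ = 2, -4, 1.
For λ=2: eigenvector (1,3,0).
For λ=-4: eigenvector (0,0,1).
For λ=1: eigenvector (0,1,-2).
General solution: c_1e^(2t)(1,3,0) + c_2e^(-4t)(0,0,1) + c_3e^(t)(0,1,-2).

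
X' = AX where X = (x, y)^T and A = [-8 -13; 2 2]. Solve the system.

Coefficient matrix A = [[-8, -13], [2, 2]].
Characteristic polynomial det(A - λI) = λ^2 + 6λ + 10 = 0.
Eigenvalues λ = -3 ± i (complex conjugate pair).
For λ=-3+i: an eigenvector is (2,-1) - i(3,-1) = (2 - 3i, -1 + i).
A real fundamental pair from Re and Im of e^((-3+i)t)v: X_1 = e^(-3t)(cos(t)·(2,-1) + sin(t)·(3,-1)), X_2 = e^(-3t)(sin(t)·(2,-1) - cos(t)·(3,-1)).
General solution: c_1X_1 + c_2X_2.

x(t) = 3c_1e^(-3t)sin(t) + 2c_1e^(-3t)cos(t) + 2c_2e^(-3t)sin(t) - 3c_2e^(-3t)cos(t), y(t) = -c_1e^(-3t)sin(t) - c_1e^(-3t)cos(t) - c_2e^(-3t)sin(t) + c_2e^(-3t)cos(t)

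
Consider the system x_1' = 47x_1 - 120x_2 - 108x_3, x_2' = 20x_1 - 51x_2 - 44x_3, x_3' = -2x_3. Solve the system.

x_1(t) = 5c_1e^(-t) + 12c_2e^(-3t) + 12c_3e^(-2t), x_2(t) = 2c_1e^(-t) + 5c_2e^(-3t) + 4c_3e^(-2t), x_3(t) = c_3e^(-2t)

Coefficient matrix A = [[47, -120, -108], [20, -51, -44], [0, 0, -2]].
det(A - λI) = 0 gives eigenvalues λ = -1, -3, -2.
For λ=-1: eigenvector (5,2,0).
For λ=-3: eigenvector (12,5,0).
For λ=-2: eigenvector (12,4,1).
General solution: c_1e^(-t)(5,2,0) + c_2e^(-3t)(12,5,0) + c_3e^(-2t)(12,4,1).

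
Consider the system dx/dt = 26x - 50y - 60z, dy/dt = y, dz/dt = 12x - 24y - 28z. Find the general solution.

Coefficient matrix A = [[26, -50, -60], [0, 1, 0], [12, -24, -28]].
det(A - λI) = 0 gives eigenvalues λ = 1, 2, -4.
For λ=1: eigenvector (2,1,0).
For λ=2: eigenvector (5,0,2).
For λ=-4: eigenvector (2,0,1).
General solution: c_1e^(t)(2,1,0) + c_2e^(2t)(5,0,2) + c_3e^(-4t)(2,0,1).

x(t) = 2c_1e^(t) + 5c_2e^(2t) + 2c_3e^(-4t), y(t) = c_1e^(t), z(t) = 2c_2e^(2t) + c_3e^(-4t)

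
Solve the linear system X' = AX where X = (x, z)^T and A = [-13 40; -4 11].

x(t) = -K_1e^(-t)sin(4t) - 3K_1e^(-t)cos(4t) - 3K_2e^(-t)sin(4t) + K_2e^(-t)cos(4t), z(t) = -K_1e^(-t)cos(4t) - K_2e^(-t)sin(4t)

Coefficient matrix A = [[-13, 40], [-4, 11]].
Characteristic polynomial det(A - λI) = λ^2 + 2λ + 17 = 0.
Eigenvalues λ = -1 ± 4i (complex conjugate pair).
For λ=-1+4i: an eigenvector is (-3,-1) - i(-1,0) = (-3 + i, -1).
A real fundamental pair from Re and Im of e^((-1+4i)t)v: X_1 = e^(-t)(cos(4t)·(-3,-1) + sin(4t)·(-1,0)), X_2 = e^(-t)(sin(4t)·(-3,-1) - cos(4t)·(-1,0)).
General solution: K_1X_1 + K_2X_2.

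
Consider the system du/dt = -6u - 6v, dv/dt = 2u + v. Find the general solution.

Coefficient matrix A = [[-6, -6], [2, 1]].
Characteristic polynomial det(A - λI) = λ^2 + 5λ + 6 = 0.
Eigenvalues λ = -3, -2.
For λ=-3: (A-λI) row 1 is [-3, -6], so an eigenvector is (-2, 1).
For λ=-2: (A-λI) row 1 is [-4, -6], so an eigenvector is (3, -2).
General solution: C_1e^(-3t)(-2,1) + C_2e^(-2t)(3,-2).

u(t) = -2C_1e^(-3t) + 3C_2e^(-2t), v(t) = C_1e^(-3t) - 2C_2e^(-2t)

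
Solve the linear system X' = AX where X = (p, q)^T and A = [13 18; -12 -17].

Coefficient matrix A = [[13, 18], [-12, -17]].
Characteristic polynomial det(A - λI) = λ^2 + 4λ - 5 = 0.
Eigenvalues λ = -5, 1.
For λ=-5: (A-λI) row 1 is [18, 18], so an eigenvector is (-1, 1).
For λ=1: (A-λI) row 1 is [12, 18], so an eigenvector is (-3, 2).
General solution: K_1e^(-5t)(-1,1) + K_2e^(t)(-3,2).

p(t) = -K_1e^(-5t) - 3K_2e^(t), q(t) = K_1e^(-5t) + 2K_2e^(t)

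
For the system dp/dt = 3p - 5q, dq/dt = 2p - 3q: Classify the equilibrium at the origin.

A = [[3,-5],[2,-3]]; det(A-λI) = λ^2 + 1.
λ = 0 ± i: zero real part.

center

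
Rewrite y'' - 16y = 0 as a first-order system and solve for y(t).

y(t) = C_1e^(4t) + C_2e^(-4t)

Let x_1 = y, x_2 = y'. Then x_1' = x_2 and x_2' = 16x_1.
A = [[0,1],[16,0]]; det(A-λI) = λ^2 - 16.
Eigenvalues λ = 4, -4 with eigenvectors (1,4), (1,-4).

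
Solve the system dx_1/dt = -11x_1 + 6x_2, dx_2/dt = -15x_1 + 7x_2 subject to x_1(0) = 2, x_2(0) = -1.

x_1(t) = -8e^(-2t)sin(3t) + 2e^(-2t)cos(3t), x_2(t) = -13e^(-2t)sin(3t) - e^(-2t)cos(3t)

Coefficient matrix A = [[-11, 6], [-15, 7]].
Characteristic polynomial det(A - λI) = λ^2 + 4λ + 13 = 0.
Eigenvalues λ = -2 ± 3i (complex conjugate pair).
For λ=-2+3i: an eigenvector is (-1,-2) - i(-1,-1) = (-1 + i, -2 + i).
A real fundamental pair from Re and Im of e^((-2+3i)t)v: X_1 = e^(-2t)(cos(3t)·(-1,-2) + sin(3t)·(-1,-1)), X_2 = e^(-2t)(sin(3t)·(-1,-2) - cos(3t)·(-1,-1)).
General solution: c_1X_1 + c_2X_2.
Applying x_1(0)=2, x_2(0)=-1 gives c_1=3, c_2=5.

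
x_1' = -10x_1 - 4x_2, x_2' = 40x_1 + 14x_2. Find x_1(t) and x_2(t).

Coefficient matrix A = [[-10, -4], [40, 14]].
Characteristic polynomial det(A - λI) = λ^2 - 4λ + 20 = 0.
Eigenvalues λ = 2 ± 4i (complex conjugate pair).
For λ=2+4i: an eigenvector is (0,1) - i(-1,3) = (0 + i, 1 - 3i).
A real fundamental pair from Re and Im of e^((2+4i)t)v: X_1 = e^(2t)(cos(4t)·(0,1) + sin(4t)·(-1,3)), X_2 = e^(2t)(sin(4t)·(0,1) - cos(4t)·(-1,3)).
General solution: c_1X_1 + c_2X_2.

x_1(t) = -c_1e^(2t)sin(4t) + c_2e^(2t)cos(4t), x_2(t) = 3c_1e^(2t)sin(4t) + c_1e^(2t)cos(4t) + c_2e^(2t)sin(4t) - 3c_2e^(2t)cos(4t)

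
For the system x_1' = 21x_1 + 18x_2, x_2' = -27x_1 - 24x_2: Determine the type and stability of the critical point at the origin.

A = [[21,18],[-27,-24]]; det(A-λI) = λ^2 + 3λ - 18.
λ = -6, 3: opposite signs.

saddle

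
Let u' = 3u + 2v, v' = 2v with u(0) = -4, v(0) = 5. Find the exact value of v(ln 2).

A = [[3,2],[0,2]]; eigenvalues λ = 3, 2.
Eigenvectors: (-1,0) for λ=3, (2,-1) for λ=2.
From the initial condition, c_1 = -6, c_2 = -5.
v(ln 2) = (-6)(2^3)(0) + (-5)(2^2)(-1) = 20.

20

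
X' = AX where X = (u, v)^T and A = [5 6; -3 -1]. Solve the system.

Coefficient matrix A = [[5, 6], [-3, -1]].
Characteristic polynomial det(A - λI) = λ^2 - 4λ + 13 = 0.
Eigenvalues λ = 2 ± 3i (complex conjugate pair).
For λ=2+3i: an eigenvector is (-1,1) - i(1,0) = (-1 - i, 1).
A real fundamental pair from Re and Im of e^((2+3i)t)v: X_1 = e^(2t)(cos(3t)·(-1,1) + sin(3t)·(1,0)), X_2 = e^(2t)(sin(3t)·(-1,1) - cos(3t)·(1,0)).
General solution: C_1X_1 + C_2X_2.

u(t) = C_1e^(2t)sin(3t) - C_1e^(2t)cos(3t) - C_2e^(2t)sin(3t) - C_2e^(2t)cos(3t), v(t) = C_1e^(2t)cos(3t) + C_2e^(2t)sin(3t)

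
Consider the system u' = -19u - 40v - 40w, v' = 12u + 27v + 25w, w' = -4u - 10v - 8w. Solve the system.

u(t) = 5K_1e^(-3t) - 2K_3e^(t), v(t) = -2K_1e^(-3t) - K_2e^(2t) - K_3e^(t), w(t) = K_2e^(2t) + 2K_3e^(t)

Coefficient matrix A = [[-19, -40, -40], [12, 27, 25], [-4, -10, -8]].
det(A - λI) = 0 gives eigenvalues λ = -3, 2, 1.
For λ=-3: eigenvector (5,-2,0).
For λ=2: eigenvector (0,-1,1).
For λ=1: eigenvector (-2,-1,2).
General solution: K_1e^(-3t)(5,-2,0) + K_2e^(2t)(0,-1,1) + K_3e^(t)(-2,-1,2).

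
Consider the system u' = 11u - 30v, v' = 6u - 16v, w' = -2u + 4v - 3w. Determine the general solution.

u(t) = 2K_1e^(-4t) + 5K_2e^(-t), v(t) = K_1e^(-4t) + 2K_2e^(-t), w(t) = -K_2e^(-t) + K_3e^(-3t)

Coefficient matrix A = [[11, -30, 0], [6, -16, 0], [-2, 4, -3]].
det(A - λI) = 0 gives eigenvalues λ = -4, -1, -3.
For λ=-4: eigenvector (2,1,0).
For λ=-1: eigenvector (5,2,-1).
For λ=-3: eigenvector (0,0,1).
General solution: K_1e^(-4t)(2,1,0) + K_2e^(-t)(5,2,-1) + K_3e^(-3t)(0,0,1).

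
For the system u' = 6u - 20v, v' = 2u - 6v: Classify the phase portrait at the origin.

A = [[6,-20],[2,-6]]; det(A-λI) = λ^2 + 4.
λ = 0 ± 2i: zero real part.

center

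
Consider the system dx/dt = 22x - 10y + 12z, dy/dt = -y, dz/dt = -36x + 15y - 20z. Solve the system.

Coefficient matrix A = [[22, -10, 12], [0, -1, 0], [-36, 15, -20]].
det(A - λI) = 0 gives eigenvalues λ = -2, -1, 4.
For λ=-2: eigenvector (1,0,-2).
For λ=-1: eigenvector (2,1,-3).
For λ=4: eigenvector (2,0,-3).
General solution: K_1e^(-2t)(1,0,-2) + K_2e^(-t)(2,1,-3) + K_3e^(4t)(2,0,-3).

x(t) = K_1e^(-2t) + 2K_2e^(-t) + 2K_3e^(4t), y(t) = K_2e^(-t), z(t) = -2K_1e^(-2t) - 3K_2e^(-t) - 3K_3e^(4t)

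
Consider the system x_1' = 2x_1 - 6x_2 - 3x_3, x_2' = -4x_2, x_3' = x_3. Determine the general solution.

Coefficient matrix A = [[2, -6, -3], [0, -4, 0], [0, 0, 1]].
det(A - λI) = 0 gives eigenvalues λ = 2, -4, 1.
For λ=2: eigenvector (1,0,0).
For λ=-4: eigenvector (1,1,0).
For λ=1: eigenvector (3,0,1).
General solution: c_1e^(2t)(1,0,0) + c_2e^(-4t)(1,1,0) + c_3e^(t)(3,0,1).

x_1(t) = c_1e^(2t) + c_2e^(-4t) + 3c_3e^(t), x_2(t) = c_2e^(-4t), x_3(t) = c_3e^(t)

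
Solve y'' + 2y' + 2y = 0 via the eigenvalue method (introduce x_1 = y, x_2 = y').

y(t) = K_1e^(-t)cos(t) + K_2e^(-t)sin(t)

Let x_1 = y, x_2 = y'. Then x_1' = x_2 and x_2' = -2x_1 - 2x_2.
A = [[0,1],[-2,-2]]; det(A-λI) = λ^2 + 2λ + 2.
Eigenvalues λ = -1 ± i.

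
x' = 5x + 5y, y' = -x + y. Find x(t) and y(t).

x(t) = -2C_1e^(3t)sin(t) - C_1e^(3t)cos(t) - C_2e^(3t)sin(t) + 2C_2e^(3t)cos(t), y(t) = C_1e^(3t)sin(t) - C_2e^(3t)cos(t)

Coefficient matrix A = [[5, 5], [-1, 1]].
Characteristic polynomial det(A - λI) = λ^2 - 6λ + 10 = 0.
Eigenvalues λ = 3 ± i (complex conjugate pair).
For λ=3+i: an eigenvector is (-1,0) - i(-2,1) = (-1 + 2i, 0 - i).
A real fundamental pair from Re and Im of e^((3+i)t)v: X_1 = e^(3t)(cos(t)·(-1,0) + sin(t)·(-2,1)), X_2 = e^(3t)(sin(t)·(-1,0) - cos(t)·(-2,1)).
General solution: C_1X_1 + C_2X_2.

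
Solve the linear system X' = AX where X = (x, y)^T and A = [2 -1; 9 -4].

x(t) = K_1e^(-t) + K_2te^(-t), y(t) = 3K_1e^(-t) + 3K_2te^(-t) - K_2e^(-t)

Coefficient matrix A = [[2, -1], [9, -4]].
Characteristic polynomial det(A - λI) = λ^2 + 2λ + 1 = 0.
Single eigenvalue λ = -1 with algebraic multiplicity 2.
Eigenvector v = (1,3); generalized eigenvector w with (A-λI)w=v is (0,-1).
General solution: e^(-t)[K_1·v + K_2·(t·v + w)].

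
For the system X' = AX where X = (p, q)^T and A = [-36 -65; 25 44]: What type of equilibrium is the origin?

unstable spiral

A = [[-36,-65],[25,44]]; det(A-λI) = λ^2 - 8λ + 41.
λ = 4 ± 5i: positive real part.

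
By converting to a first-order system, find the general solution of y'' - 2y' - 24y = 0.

y(t) = c_1e^(-4t) + c_2e^(6t)

Let x_1 = y, x_2 = y'. Then x_1' = x_2 and x_2' = 24x_1 + 2x_2.
A = [[0,1],[24,2]]; det(A-λI) = λ^2 - 2λ - 24.
Eigenvalues λ = -4, 6 with eigenvectors (1,-4), (1,6).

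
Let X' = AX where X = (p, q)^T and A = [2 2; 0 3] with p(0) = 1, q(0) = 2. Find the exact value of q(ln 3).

54

A = [[2,2],[0,3]]; eigenvalues λ = 3, 2.
Eigenvectors: (2,1) for λ=3, (1,0) for λ=2.
From the initial condition, c_1 = 2, c_2 = -3.
q(ln 3) = (2)(3^3)(1) + (-3)(3^2)(0) = 54.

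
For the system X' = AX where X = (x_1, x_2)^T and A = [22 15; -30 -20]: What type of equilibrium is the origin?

A = [[22,15],[-30,-20]]; det(A-λI) = λ^2 - 2λ + 10.
λ = 1 ± 3i: positive real part.

unstable spiral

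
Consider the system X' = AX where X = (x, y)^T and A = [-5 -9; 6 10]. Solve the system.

x(t) = 3c_1e^(t) + c_2e^(4t), y(t) = -2c_1e^(t) - c_2e^(4t)

Coefficient matrix A = [[-5, -9], [6, 10]].
Characteristic polynomial det(A - λI) = λ^2 - 5λ + 4 = 0.
Eigenvalues λ = 1, 4.
For λ=1: (A-λI) row 1 is [-6, -9], so an eigenvector is (3, -2).
For λ=4: (A-λI) row 1 is [-9, -9], so an eigenvector is (1, -1).
General solution: c_1e^(t)(3,-2) + c_2e^(4t)(1,-1).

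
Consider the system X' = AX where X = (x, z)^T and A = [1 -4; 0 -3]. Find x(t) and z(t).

Coefficient matrix A = [[1, -4], [0, -3]].
Characteristic polynomial det(A - λI) = λ^2 + 2λ - 3 = 0.
Eigenvalues λ = 1, -3.
For λ=1: (A-λI) row 1 is [0, -4], so an eigenvector is (1, 0).
For λ=-3: (A-λI) row 1 is [4, -4], so an eigenvector is (-1, -1).
General solution: c_1e^(t)(1,0) + c_2e^(-3t)(-1,-1).

x(t) = c_1e^(t) - c_2e^(-3t), z(t) = -c_2e^(-3t)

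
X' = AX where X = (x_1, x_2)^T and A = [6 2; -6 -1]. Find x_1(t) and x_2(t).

x_1(t) = 2K_1e^(3t) + K_2e^(2t), x_2(t) = -3K_1e^(3t) - 2K_2e^(2t)

Coefficient matrix A = [[6, 2], [-6, -1]].
Characteristic polynomial det(A - λI) = λ^2 - 5λ + 6 = 0.
Eigenvalues λ = 3, 2.
For λ=3: (A-λI) row 1 is [3, 2], so an eigenvector is (2, -3).
For λ=2: (A-λI) row 1 is [4, 2], so an eigenvector is (1, -2).
General solution: K_1e^(3t)(2,-3) + K_2e^(2t)(1,-2).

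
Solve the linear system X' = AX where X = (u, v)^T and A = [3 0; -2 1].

u(t) = -c_2e^(3t), v(t) = -c_1e^(t) + c_2e^(3t)

Coefficient matrix A = [[3, 0], [-2, 1]].
Characteristic polynomial det(A - λI) = λ^2 - 4λ + 3 = 0.
Eigenvalues λ = 1, 3.
For λ=1: (A-λI) row 1 is [2, 0], so an eigenvector is (0, -1).
For λ=3: (A-λI) row 2 is [-2, -2], so an eigenvector is (-1, 1).
General solution: c_1e^(t)(0,-1) + c_2e^(3t)(-1,1).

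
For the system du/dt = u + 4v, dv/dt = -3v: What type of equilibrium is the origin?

saddle

A = [[1,4],[0,-3]]; det(A-λI) = λ^2 + 2λ - 3.
λ = 1, -3: opposite signs.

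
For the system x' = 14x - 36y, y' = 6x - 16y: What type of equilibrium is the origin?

saddle

A = [[14,-36],[6,-16]]; det(A-λI) = λ^2 + 2λ - 8.
λ = -4, 2: opposite signs.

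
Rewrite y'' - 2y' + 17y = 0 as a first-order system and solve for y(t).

Let x_1 = y, x_2 = y'. Then x_1' = x_2 and x_2' = -17x_1 + 2x_2.
A = [[0,1],[-17,2]]; det(A-λI) = λ^2 - 2λ + 17.
Eigenvalues λ = 1 ± 4i.

y(t) = c_1e^(t)cos(4t) + c_2e^(t)sin(4t)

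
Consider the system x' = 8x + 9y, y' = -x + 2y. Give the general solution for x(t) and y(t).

x(t) = -3c_1e^(5t) - 3c_2te^(5t) - c_2e^(5t), y(t) = c_1e^(5t) + c_2te^(5t)

Coefficient matrix A = [[8, 9], [-1, 2]].
Characteristic polynomial det(A - λI) = λ^2 - 10λ + 25 = 0.
Single eigenvalue λ = 5 with algebraic multiplicity 2.
Eigenvector v = (-3,1); generalized eigenvector w with (A-λI)w=v is (-1,0).
General solution: e^(5t)[c_1·v + c_2·(t·v + w)].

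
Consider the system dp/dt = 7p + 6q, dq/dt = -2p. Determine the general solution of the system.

Coefficient matrix A = [[7, 6], [-2, 0]].
Characteristic polynomial det(A - λI) = λ^2 - 7λ + 12 = 0.
Eigenvalues λ = 4, 3.
For λ=4: (A-λI) row 1 is [3, 6], so an eigenvector is (2, -1).
For λ=3: (A-λI) row 1 is [4, 6], so an eigenvector is (-3, 2).
General solution: K_1e^(4t)(2,-1) + K_2e^(3t)(-3,2).

p(t) = 2K_1e^(4t) - 3K_2e^(3t), q(t) = -K_1e^(4t) + 2K_2e^(3t)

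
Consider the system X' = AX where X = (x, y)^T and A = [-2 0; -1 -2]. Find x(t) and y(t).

Coefficient matrix A = [[-2, 0], [-1, -2]].
Characteristic polynomial det(A - λI) = λ^2 + 4λ + 4 = 0.
Single eigenvalue λ = -2 with algebraic multiplicity 2.
Eigenvector v = (0,-1); generalized eigenvector w with (A-λI)w=v is (1,1).
General solution: e^(-2t)[K_1·v + K_2·(t·v + w)].

x(t) = K_2e^(-2t), y(t) = -K_1e^(-2t) - K_2te^(-2t) + K_2e^(-2t)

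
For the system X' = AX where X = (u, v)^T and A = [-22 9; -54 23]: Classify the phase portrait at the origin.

saddle

A = [[-22,9],[-54,23]]; det(A-λI) = λ^2 - λ - 20.
λ = -4, 5: opposite signs.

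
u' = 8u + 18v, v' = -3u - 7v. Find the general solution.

Coefficient matrix A = [[8, 18], [-3, -7]].
Characteristic polynomial det(A - λI) = λ^2 - λ - 2 = 0.
Eigenvalues λ = -1, 2.
For λ=-1: (A-λI) row 1 is [9, 18], so an eigenvector is (2, -1).
For λ=2: (A-λI) row 1 is [6, 18], so an eigenvector is (-3, 1).
General solution: C_1e^(-t)(2,-1) + C_2e^(2t)(-3,1).

u(t) = 2C_1e^(-t) - 3C_2e^(2t), v(t) = -C_1e^(-t) + C_2e^(2t)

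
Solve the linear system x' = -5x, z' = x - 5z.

Coefficient matrix A = [[-5, 0], [1, -5]].
Characteristic polynomial det(A - λI) = λ^2 + 10λ + 25 = 0.
Single eigenvalue λ = -5 with algebraic multiplicity 2.
Eigenvector v = (0,-1); generalized eigenvector w with (A-λI)w=v is (-1,-3).
General solution: e^(-5t)[C_1·v + C_2·(t·v + w)].

x(t) = -C_2e^(-5t), z(t) = -C_1e^(-5t) - C_2te^(-5t) - 3C_2e^(-5t)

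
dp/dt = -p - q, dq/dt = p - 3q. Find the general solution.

Coefficient matrix A = [[-1, -1], [1, -3]].
Characteristic polynomial det(A - λI) = λ^2 + 4λ + 4 = 0.
Single eigenvalue λ = -2 with algebraic multiplicity 2.
Eigenvector v = (1,1); generalized eigenvector w with (A-λI)w=v is (2,1).
General solution: e^(-2t)[C_1·v + C_2·(t·v + w)].

p(t) = C_1e^(-2t) + C_2te^(-2t) + 2C_2e^(-2t), q(t) = C_1e^(-2t) + C_2te^(-2t) + C_2e^(-2t)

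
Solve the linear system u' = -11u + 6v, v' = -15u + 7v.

u(t) = -C_1e^(-2t)sin(3t) + C_1e^(-2t)cos(3t) + C_2e^(-2t)sin(3t) + C_2e^(-2t)cos(3t), v(t) = -2C_1e^(-2t)sin(3t) + C_1e^(-2t)cos(3t) + C_2e^(-2t)sin(3t) + 2C_2e^(-2t)cos(3t)

Coefficient matrix A = [[-11, 6], [-15, 7]].
Characteristic polynomial det(A - λI) = λ^2 + 4λ + 13 = 0.
Eigenvalues λ = -2 ± 3i (complex conjugate pair).
For λ=-2+3i: an eigenvector is (1,1) - i(-1,-2) = (1 + i, 1 + 2i).
A real fundamental pair from Re and Im of e^((-2+3i)t)v: X_1 = e^(-2t)(cos(3t)·(1,1) + sin(3t)·(-1,-2)), X_2 = e^(-2t)(sin(3t)·(1,1) - cos(3t)·(-1,-2)).
General solution: C_1X_1 + C_2X_2.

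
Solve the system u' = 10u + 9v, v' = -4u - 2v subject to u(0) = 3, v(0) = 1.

u(t) = 27te^(4t) + 3e^(4t), v(t) = -18te^(4t) + e^(4t)

Coefficient matrix A = [[10, 9], [-4, -2]].
Characteristic polynomial det(A - λI) = λ^2 - 8λ + 16 = 0.
Single eigenvalue λ = 4 with algebraic multiplicity 2.
Eigenvector v = (3,-2); generalized eigenvector w with (A-λI)w=v is (-1,1).
General solution: e^(4t)[K_1·v + K_2·(t·v + w)].
Applying u(0)=3, v(0)=1 gives K_1=4, K_2=9.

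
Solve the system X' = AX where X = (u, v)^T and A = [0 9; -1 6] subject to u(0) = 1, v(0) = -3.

u(t) = -30te^(3t) + e^(3t), v(t) = -10te^(3t) - 3e^(3t)

Coefficient matrix A = [[0, 9], [-1, 6]].
Characteristic polynomial det(A - λI) = λ^2 - 6λ + 9 = 0.
Single eigenvalue λ = 3 with algebraic multiplicity 2.
Eigenvector v = (-3,-1); generalized eigenvector w with (A-λI)w=v is (1,0).
General solution: e^(3t)[c_1·v + c_2·(t·v + w)].
Applying u(0)=1, v(0)=-3 gives c_1=3, c_2=10.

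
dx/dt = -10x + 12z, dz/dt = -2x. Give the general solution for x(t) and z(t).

x(t) = 2C_1e^(-4t) + 3C_2e^(-6t), z(t) = C_1e^(-4t) + C_2e^(-6t)

Coefficient matrix A = [[-10, 12], [-2, 0]].
Characteristic polynomial det(A - λI) = λ^2 + 10λ + 24 = 0.
Eigenvalues λ = -4, -6.
For λ=-4: (A-λI) row 1 is [-6, 12], so an eigenvector is (2, 1).
For λ=-6: (A-λI) row 1 is [-4, 12], so an eigenvector is (3, 1).
General solution: C_1e^(-4t)(2,1) + C_2e^(-6t)(3,1).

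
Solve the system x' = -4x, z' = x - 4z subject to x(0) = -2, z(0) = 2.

x(t) = -2e^(-4t), z(t) = -2te^(-4t) + 2e^(-4t)

Coefficient matrix A = [[-4, 0], [1, -4]].
Characteristic polynomial det(A - λI) = λ^2 + 8λ + 16 = 0.
Single eigenvalue λ = -4 with algebraic multiplicity 2.
Eigenvector v = (0,1); generalized eigenvector w with (A-λI)w=v is (1,2).
General solution: e^(-4t)[C_1·v + C_2·(t·v + w)].
Applying x(0)=-2, z(0)=2 gives C_1=6, C_2=-2.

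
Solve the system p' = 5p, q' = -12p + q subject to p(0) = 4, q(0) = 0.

p(t) = 4e^(5t), q(t) = -12e^(5t) + 12e^(t)

Coefficient matrix A = [[5, 0], [-12, 1]].
Characteristic polynomial det(A - λI) = λ^2 - 6λ + 5 = 0.
Eigenvalues λ = 5, 1.
For λ=5: (A-λI) row 2 is [-12, -4], so an eigenvector is (-1, 3).
For λ=1: (A-λI) row 1 is [4, 0], so an eigenvector is (0, 1).
General solution: C_1e^(5t)(-1,3) + C_2e^(t)(0,1).
Applying p(0)=4, q(0)=0 gives C_1=-4, C_2=12.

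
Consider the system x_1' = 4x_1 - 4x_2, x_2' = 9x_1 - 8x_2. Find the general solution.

Coefficient matrix A = [[4, -4], [9, -8]].
Characteristic polynomial det(A - λI) = λ^2 + 4λ + 4 = 0.
Single eigenvalue λ = -2 with algebraic multiplicity 2.
Eigenvector v = (2,3); generalized eigenvector w with (A-λI)w=v is (-1,-2).
General solution: e^(-2t)[c_1·v + c_2·(t·v + w)].

x_1(t) = 2c_1e^(-2t) + 2c_2te^(-2t) - c_2e^(-2t), x_2(t) = 3c_1e^(-2t) + 3c_2te^(-2t) - 2c_2e^(-2t)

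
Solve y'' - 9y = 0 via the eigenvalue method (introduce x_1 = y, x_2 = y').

Let x_1 = y, x_2 = y'. Then x_1' = x_2 and x_2' = 9x_1.
A = [[0,1],[9,0]]; det(A-λI) = λ^2 - 9.
Eigenvalues λ = 3, -3 with eigenvectors (1,3), (1,-3).

y(t) = C_1e^(3t) + C_2e^(-3t)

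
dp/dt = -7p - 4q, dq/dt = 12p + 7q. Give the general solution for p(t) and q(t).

p(t) = -C_1e^(t) - 2C_2e^(-t), q(t) = 2C_1e^(t) + 3C_2e^(-t)

Coefficient matrix A = [[-7, -4], [12, 7]].
Characteristic polynomial det(A - λI) = λ^2 - 1 = 0.
Eigenvalues λ = 1, -1.
For λ=1: (A-λI) row 1 is [-8, -4], so an eigenvector is (-1, 2).
For λ=-1: (A-λI) row 1 is [-6, -4], so an eigenvector is (-2, 3).
General solution: C_1e^(t)(-1,2) + C_2e^(-t)(-2,3).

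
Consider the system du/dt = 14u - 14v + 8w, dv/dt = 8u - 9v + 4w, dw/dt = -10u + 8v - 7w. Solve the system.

Coefficient matrix A = [[14, -14, 8], [8, -9, 4], [-10, 8, -7]].
det(A - λI) = 0 gives eigenvalues λ = -2, -1, 1.
For λ=-2: eigenvector (1,0,-2).
For λ=-1: eigenvector (2,1,-2).
For λ=1: eigenvector (4,2,-3).
General solution: C_1e^(-2t)(1,0,-2) + C_2e^(-t)(2,1,-2) + C_3e^(t)(4,2,-3).

u(t) = C_1e^(-2t) + 2C_2e^(-t) + 4C_3e^(t), v(t) = C_2e^(-t) + 2C_3e^(t), w(t) = -2C_1e^(-2t) - 2C_2e^(-t) - 3C_3e^(t)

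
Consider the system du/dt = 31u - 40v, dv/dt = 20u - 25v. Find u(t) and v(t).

Coefficient matrix A = [[31, -40], [20, -25]].
Characteristic polynomial det(A - λI) = λ^2 - 6λ + 25 = 0.
Eigenvalues λ = 3 ± 4i (complex conjugate pair).
For λ=3+4i: an eigenvector is (-1,-1) - i(3,2) = (-1 - 3i, -1 - 2i).
A real fundamental pair from Re and Im of e^((3+4i)t)v: X_1 = e^(3t)(cos(4t)·(-1,-1) + sin(4t)·(3,2)), X_2 = e^(3t)(sin(4t)·(-1,-1) - cos(4t)·(3,2)).
General solution: C_1X_1 + C_2X_2.

u(t) = 3C_1e^(3t)sin(4t) - C_1e^(3t)cos(4t) - C_2e^(3t)sin(4t) - 3C_2e^(3t)cos(4t), v(t) = 2C_1e^(3t)sin(4t) - C_1e^(3t)cos(4t) - C_2e^(3t)sin(4t) - 2C_2e^(3t)cos(4t)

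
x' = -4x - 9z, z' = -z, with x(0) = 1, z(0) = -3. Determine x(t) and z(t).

x(t) = 9e^(-t) - 8e^(-4t), z(t) = -3e^(-t)

Coefficient matrix A = [[-4, -9], [0, -1]].
Characteristic polynomial det(A - λI) = λ^2 + 5λ + 4 = 0.
Eigenvalues λ = -1, -4.
For λ=-1: (A-λI) row 1 is [-3, -9], so an eigenvector is (3, -1).
For λ=-4: (A-λI) row 1 is [0, -9], so an eigenvector is (-1, 0).
General solution: c_1e^(-t)(3,-1) + c_2e^(-4t)(-1,0).
Applying x(0)=1, z(0)=-3 gives c_1=3, c_2=8.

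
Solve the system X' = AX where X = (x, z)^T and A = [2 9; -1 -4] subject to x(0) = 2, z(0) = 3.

Coefficient matrix A = [[2, 9], [-1, -4]].
Characteristic polynomial det(A - λI) = λ^2 + 2λ + 1 = 0.
Single eigenvalue λ = -1 with algebraic multiplicity 2.
Eigenvector v = (3,-1); generalized eigenvector w with (A-λI)w=v is (-2,1).
General solution: e^(-t)[K_1·v + K_2·(t·v + w)].
Applying x(0)=2, z(0)=3 gives K_1=8, K_2=11.

x(t) = 33te^(-t) + 2e^(-t), z(t) = -11te^(-t) + 3e^(-t)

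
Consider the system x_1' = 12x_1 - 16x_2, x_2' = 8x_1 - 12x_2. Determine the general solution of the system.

x_1(t) = -c_1e^(-4t) + 2c_2e^(4t), x_2(t) = -c_1e^(-4t) + c_2e^(4t)

Coefficient matrix A = [[12, -16], [8, -12]].
Characteristic polynomial det(A - λI) = λ^2 - 16 = 0.
Eigenvalues λ = -4, 4.
For λ=-4: (A-λI) row 1 is [16, -16], so an eigenvector is (-1, -1).
For λ=4: (A-λI) row 1 is [8, -16], so an eigenvector is (2, 1).
General solution: c_1e^(-4t)(-1,-1) + c_2e^(4t)(2,1).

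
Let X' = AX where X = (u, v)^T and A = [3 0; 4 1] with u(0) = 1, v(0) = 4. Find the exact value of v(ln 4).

136

A = [[3,0],[4,1]]; eigenvalues λ = 3, 1.
Eigenvectors: (-1,-2) for λ=3, (0,1) for λ=1.
From the initial condition, c_1 = -1, c_2 = 2.
v(ln 4) = (-1)(4^3)(-2) + (2)(4^1)(1) = 136.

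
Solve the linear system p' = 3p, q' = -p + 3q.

Coefficient matrix A = [[3, 0], [-1, 3]].
Characteristic polynomial det(A - λI) = λ^2 - 6λ + 9 = 0.
Single eigenvalue λ = 3 with algebraic multiplicity 2.
Eigenvector v = (0,1); generalized eigenvector w with (A-λI)w=v is (-1,2).
General solution: e^(3t)[K_1·v + K_2·(t·v + w)].

p(t) = -K_2e^(3t), q(t) = K_1e^(3t) + K_2te^(3t) + 2K_2e^(3t)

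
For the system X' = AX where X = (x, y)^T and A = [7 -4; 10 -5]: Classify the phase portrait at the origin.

A = [[7,-4],[10,-5]]; det(A-λI) = λ^2 - 2λ + 5.
λ = 1 ± 2i: positive real part.

unstable spiral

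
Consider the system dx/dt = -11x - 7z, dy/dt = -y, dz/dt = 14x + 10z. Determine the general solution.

x(t) = c_1e^(-4t) - c_2e^(3t), y(t) = c_3e^(-t), z(t) = -c_1e^(-4t) + 2c_2e^(3t)

Coefficient matrix A = [[-11, 0, -7], [0, -1, 0], [14, 0, 10]].
det(A - λI) = 0 gives eigenvalues λ = -4, 3, -1.
For λ=-4: eigenvector (1,0,-1).
For λ=3: eigenvector (-1,0,2).
For λ=-1: eigenvector (0,1,0).
General solution: c_1e^(-4t)(1,0,-1) + c_2e^(3t)(-1,0,2) + c_3e^(-t)(0,1,0).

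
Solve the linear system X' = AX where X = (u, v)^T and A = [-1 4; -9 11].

Coefficient matrix A = [[-1, 4], [-9, 11]].
Characteristic polynomial det(A - λI) = λ^2 - 10λ + 25 = 0.
Single eigenvalue λ = 5 with algebraic multiplicity 2.
Eigenvector v = (2,3); generalized eigenvector w with (A-λI)w=v is (1,2).
General solution: e^(5t)[K_1·v + K_2·(t·v + w)].

u(t) = 2K_1e^(5t) + 2K_2te^(5t) + K_2e^(5t), v(t) = 3K_1e^(5t) + 3K_2te^(5t) + 2K_2e^(5t)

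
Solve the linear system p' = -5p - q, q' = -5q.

p(t) = -K_1e^(-5t) - K_2te^(-5t) - 3K_2e^(-5t), q(t) = K_2e^(-5t)

Coefficient matrix A = [[-5, -1], [0, -5]].
Characteristic polynomial det(A - λI) = λ^2 + 10λ + 25 = 0.
Single eigenvalue λ = -5 with algebraic multiplicity 2.
Eigenvector v = (-1,0); generalized eigenvector w with (A-λI)w=v is (-3,1).
General solution: e^(-5t)[K_1·v + K_2·(t·v + w)].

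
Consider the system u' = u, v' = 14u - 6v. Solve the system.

Coefficient matrix A = [[1, 0], [14, -6]].
Characteristic polynomial det(A - λI) = λ^2 + 5λ - 6 = 0.
Eigenvalues λ = -6, 1.
For λ=-6: (A-λI) row 1 is [7, 0], so an eigenvector is (0, -1).
For λ=1: (A-λI) row 2 is [14, -7], so an eigenvector is (1, 2).
General solution: C_1e^(-6t)(0,-1) + C_2e^(t)(1,2).

u(t) = C_2e^(t), v(t) = -C_1e^(-6t) + 2C_2e^(t)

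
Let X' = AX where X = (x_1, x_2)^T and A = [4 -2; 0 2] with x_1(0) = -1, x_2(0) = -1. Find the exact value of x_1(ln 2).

-4

A = [[4,-2],[0,2]]; eigenvalues λ = 2, 4.
Eigenvectors: (1,1) for λ=2, (-1,0) for λ=4.
From the initial condition, c_1 = -1, c_2 = 0.
x_1(ln 2) = (-1)(2^2)(1) + (0)(2^4)(-1) = -4.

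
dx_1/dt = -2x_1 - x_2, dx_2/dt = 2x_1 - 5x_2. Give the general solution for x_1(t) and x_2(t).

Coefficient matrix A = [[-2, -1], [2, -5]].
Characteristic polynomial det(A - λI) = λ^2 + 7λ + 12 = 0.
Eigenvalues λ = -4, -3.
For λ=-4: (A-λI) row 1 is [2, -1], so an eigenvector is (1, 2).
For λ=-3: (A-λI) row 1 is [1, -1], so an eigenvector is (-1, -1).
General solution: K_1e^(-4t)(1,2) + K_2e^(-3t)(-1,-1).

x_1(t) = K_1e^(-4t) - K_2e^(-3t), x_2(t) = 2K_1e^(-4t) - K_2e^(-3t)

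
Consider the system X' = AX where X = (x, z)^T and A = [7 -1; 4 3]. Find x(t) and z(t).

x(t) = -c_1e^(5t) - c_2te^(5t) + c_2e^(5t), z(t) = -2c_1e^(5t) - 2c_2te^(5t) + 3c_2e^(5t)

Coefficient matrix A = [[7, -1], [4, 3]].
Characteristic polynomial det(A - λI) = λ^2 - 10λ + 25 = 0.
Single eigenvalue λ = 5 with algebraic multiplicity 2.
Eigenvector v = (-1,-2); generalized eigenvector w with (A-λI)w=v is (1,3).
General solution: e^(5t)[c_1·v + c_2·(t·v + w)].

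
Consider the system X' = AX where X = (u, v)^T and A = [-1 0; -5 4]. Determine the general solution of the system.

u(t) = -C_1e^(-t), v(t) = -C_1e^(-t) + C_2e^(4t)

Coefficient matrix A = [[-1, 0], [-5, 4]].
Characteristic polynomial det(A - λI) = λ^2 - 3λ - 4 = 0.
Eigenvalues λ = -1, 4.
For λ=-1: (A-λI) row 2 is [-5, 5], so an eigenvector is (-1, -1).
For λ=4: (A-λI) row 1 is [-5, 0], so an eigenvector is (0, 1).
General solution: C_1e^(-t)(-1,-1) + C_2e^(4t)(0,1).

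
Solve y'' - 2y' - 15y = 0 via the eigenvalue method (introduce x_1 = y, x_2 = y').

Let x_1 = y, x_2 = y'. Then x_1' = x_2 and x_2' = 15x_1 + 2x_2.
A = [[0,1],[15,2]]; det(A-λI) = λ^2 - 2λ - 15.
Eigenvalues λ = -3, 5 with eigenvectors (1,-3), (1,5).

y(t) = C_1e^(-3t) + C_2e^(5t)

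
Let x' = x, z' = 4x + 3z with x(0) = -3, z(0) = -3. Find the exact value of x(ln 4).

-12

A = [[1,0],[4,3]]; eigenvalues λ = 1, 3.
Eigenvectors: (-1,2) for λ=1, (0,-1) for λ=3.
From the initial condition, c_1 = 3, c_2 = 9.
x(ln 4) = (3)(4^1)(-1) + (9)(4^3)(0) = -12.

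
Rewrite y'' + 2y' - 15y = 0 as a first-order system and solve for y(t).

Let x_1 = y, x_2 = y'. Then x_1' = x_2 and x_2' = 15x_1 - 2x_2.
A = [[0,1],[15,-2]]; det(A-λI) = λ^2 + 2λ - 15.
Eigenvalues λ = -5, 3 with eigenvectors (1,-5), (1,3).

y(t) = c_1e^(-5t) + c_2e^(3t)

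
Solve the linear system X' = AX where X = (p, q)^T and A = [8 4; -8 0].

p(t) = -K_1e^(4t)sin(4t) + K_2e^(4t)cos(4t), q(t) = K_1e^(4t)sin(4t) - K_1e^(4t)cos(4t) - K_2e^(4t)sin(4t) - K_2e^(4t)cos(4t)

Coefficient matrix A = [[8, 4], [-8, 0]].
Characteristic polynomial det(A - λI) = λ^2 - 8λ + 32 = 0.
Eigenvalues λ = 4 ± 4i (complex conjugate pair).
For λ=4+4i: an eigenvector is (0,-1) - i(-1,1) = (0 + i, -1 - i).
A real fundamental pair from Re and Im of e^((4+4i)t)v: X_1 = e^(4t)(cos(4t)·(0,-1) + sin(4t)·(-1,1)), X_2 = e^(4t)(sin(4t)·(0,-1) - cos(4t)·(-1,1)).
General solution: K_1X_1 + K_2X_2.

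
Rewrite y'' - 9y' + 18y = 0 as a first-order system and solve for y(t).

y(t) = K_1e^(3t) + K_2e^(6t)

Let x_1 = y, x_2 = y'. Then x_1' = x_2 and x_2' = -18x_1 + 9x_2.
A = [[0,1],[-18,9]]; det(A-λI) = λ^2 - 9λ + 18.
Eigenvalues λ = 3, 6 with eigenvectors (1,3), (1,6).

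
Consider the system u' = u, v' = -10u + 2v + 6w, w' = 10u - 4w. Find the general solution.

u(t) = K_1e^(t), v(t) = -2K_1e^(t) + K_2e^(2t) - K_3e^(-4t), w(t) = 2K_1e^(t) + K_3e^(-4t)

Coefficient matrix A = [[1, 0, 0], [-10, 2, 6], [10, 0, -4]].
det(A - λI) = 0 gives eigenvalues λ = 1, 2, -4.
For λ=1: eigenvector (1,-2,2).
For λ=2: eigenvector (0,1,0).
For λ=-4: eigenvector (0,-1,1).
General solution: K_1e^(t)(1,-2,2) + K_2e^(2t)(0,1,0) + K_3e^(-4t)(0,-1,1).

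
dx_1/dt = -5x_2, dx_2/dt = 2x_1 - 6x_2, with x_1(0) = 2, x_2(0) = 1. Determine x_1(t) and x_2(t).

x_1(t) = e^(-3t)sin(t) + 2e^(-3t)cos(t), x_2(t) = e^(-3t)sin(t) + e^(-3t)cos(t)

Coefficient matrix A = [[0, -5], [2, -6]].
Characteristic polynomial det(A - λI) = λ^2 + 6λ + 10 = 0.
Eigenvalues λ = -3 ± i (complex conjugate pair).
For λ=-3+i: an eigenvector is (1,1) - i(-2,-1) = (1 + 2i, 1 + i).
A real fundamental pair from Re and Im of e^((-3+i)t)v: X_1 = e^(-3t)(cos(t)·(1,1) + sin(t)·(-2,-1)), X_2 = e^(-3t)(sin(t)·(1,1) - cos(t)·(-2,-1)).
General solution: c_1X_1 + c_2X_2.
Applying x_1(0)=2, x_2(0)=1 gives c_1=0, c_2=1.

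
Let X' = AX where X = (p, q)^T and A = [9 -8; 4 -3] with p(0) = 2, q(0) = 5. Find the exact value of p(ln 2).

A = [[9,-8],[4,-3]]; eigenvalues λ = 1, 5.
Eigenvectors: (1,1) for λ=1, (2,1) for λ=5.
From the initial condition, c_1 = 8, c_2 = -3.
p(ln 2) = (8)(2^1)(1) + (-3)(2^5)(2) = -176.

-176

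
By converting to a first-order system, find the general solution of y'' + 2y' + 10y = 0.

y(t) = K_1e^(-t)cos(3t) + K_2e^(-t)sin(3t)

Let x_1 = y, x_2 = y'. Then x_1' = x_2 and x_2' = -10x_1 - 2x_2.
A = [[0,1],[-10,-2]]; det(A-λI) = λ^2 + 2λ + 10.
Eigenvalues λ = -1 ± 3i.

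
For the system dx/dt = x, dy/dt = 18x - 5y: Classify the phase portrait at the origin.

saddle

A = [[1,0],[18,-5]]; det(A-λI) = λ^2 + 4λ - 5.
λ = -5, 1: opposite signs.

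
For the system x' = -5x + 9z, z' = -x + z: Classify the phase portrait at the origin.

stable improper node

A = [[-5,9],[-1,1]]; det(A-λI) = λ^2 + 4λ + 4.
repeated λ = -2 with a single eigenvector.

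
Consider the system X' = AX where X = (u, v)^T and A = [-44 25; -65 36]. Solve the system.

Coefficient matrix A = [[-44, 25], [-65, 36]].
Characteristic polynomial det(A - λI) = λ^2 + 8λ + 41 = 0.
Eigenvalues λ = -4 ± 5i (complex conjugate pair).
For λ=-4+5i: an eigenvector is (-1,-2) - i(-2,-3) = (-1 + 2i, -2 + 3i).
A real fundamental pair from Re and Im of e^((-4+5i)t)v: X_1 = e^(-4t)(cos(5t)·(-1,-2) + sin(5t)·(-2,-3)), X_2 = e^(-4t)(sin(5t)·(-1,-2) - cos(5t)·(-2,-3)).
General solution: c_1X_1 + c_2X_2.

u(t) = -2c_1e^(-4t)sin(5t) - c_1e^(-4t)cos(5t) - c_2e^(-4t)sin(5t) + 2c_2e^(-4t)cos(5t), v(t) = -3c_1e^(-4t)sin(5t) - 2c_1e^(-4t)cos(5t) - 2c_2e^(-4t)sin(5t) + 3c_2e^(-4t)cos(5t)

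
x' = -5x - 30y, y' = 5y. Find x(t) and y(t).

x(t) = K_1e^(-5t) - 3K_2e^(5t), y(t) = K_2e^(5t)

Coefficient matrix A = [[-5, -30], [0, 5]].
Characteristic polynomial det(A - λI) = λ^2 - 25 = 0.
Eigenvalues λ = -5, 5.
For λ=-5: (A-λI) row 1 is [0, -30], so an eigenvector is (1, 0).
For λ=5: (A-λI) row 1 is [-10, -30], so an eigenvector is (-3, 1).
General solution: K_1e^(-5t)(1,0) + K_2e^(5t)(-3,1).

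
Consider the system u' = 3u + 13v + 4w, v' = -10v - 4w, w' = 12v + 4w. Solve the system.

u(t) = C_1e^(-2t) + C_2e^(3t) - 2C_3e^(-4t), v(t) = -C_1e^(-2t) + 2C_3e^(-4t), w(t) = 2C_1e^(-2t) - 3C_3e^(-4t)

Coefficient matrix A = [[3, 13, 4], [0, -10, -4], [0, 12, 4]].
det(A - λI) = 0 gives eigenvalues λ = -2, 3, -4.
For λ=-2: eigenvector (1,-1,2).
For λ=3: eigenvector (1,0,0).
For λ=-4: eigenvector (-2,2,-3).
General solution: C_1e^(-2t)(1,-1,2) + C_2e^(3t)(1,0,0) + C_3e^(-4t)(-2,2,-3).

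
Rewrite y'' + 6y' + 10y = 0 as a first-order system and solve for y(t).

Let x_1 = y, x_2 = y'. Then x_1' = x_2 and x_2' = -10x_1 - 6x_2.
A = [[0,1],[-10,-6]]; det(A-λI) = λ^2 + 6λ + 10.
Eigenvalues λ = -3 ± i.

y(t) = C_1e^(-3t)cos(t) + C_2e^(-3t)sin(t)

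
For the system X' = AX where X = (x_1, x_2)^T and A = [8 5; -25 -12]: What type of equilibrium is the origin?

stable spiral

A = [[8,5],[-25,-12]]; det(A-λI) = λ^2 + 4λ + 29.
λ = -2 ± 5i: negative real part.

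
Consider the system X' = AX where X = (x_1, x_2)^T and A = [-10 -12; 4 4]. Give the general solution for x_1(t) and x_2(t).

x_1(t) = 3c_1e^(-2t) + 2c_2e^(-4t), x_2(t) = -2c_1e^(-2t) - c_2e^(-4t)

Coefficient matrix A = [[-10, -12], [4, 4]].
Characteristic polynomial det(A - λI) = λ^2 + 6λ + 8 = 0.
Eigenvalues λ = -2, -4.
For λ=-2: (A-λI) row 1 is [-8, -12], so an eigenvector is (3, -2).
For λ=-4: (A-λI) row 1 is [-6, -12], so an eigenvector is (2, -1).
General solution: c_1e^(-2t)(3,-2) + c_2e^(-4t)(2,-1).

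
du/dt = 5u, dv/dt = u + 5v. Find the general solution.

Coefficient matrix A = [[5, 0], [1, 5]].
Characteristic polynomial det(A - λI) = λ^2 - 10λ + 25 = 0.
Single eigenvalue λ = 5 with algebraic multiplicity 2.
Eigenvector v = (0,-1); generalized eigenvector w with (A-λI)w=v is (-1,-3).
General solution: e^(5t)[c_1·v + c_2·(t·v + w)].

u(t) = -c_2e^(5t), v(t) = -c_1e^(5t) - c_2te^(5t) - 3c_2e^(5t)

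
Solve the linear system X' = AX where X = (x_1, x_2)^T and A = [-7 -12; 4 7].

Coefficient matrix A = [[-7, -12], [4, 7]].
Characteristic polynomial det(A - λI) = λ^2 - 1 = 0.
Eigenvalues λ = -1, 1.
For λ=-1: (A-λI) row 1 is [-6, -12], so an eigenvector is (2, -1).
For λ=1: (A-λI) row 1 is [-8, -12], so an eigenvector is (3, -2).
General solution: K_1e^(-t)(2,-1) + K_2e^(t)(3,-2).

x_1(t) = 2K_1e^(-t) + 3K_2e^(t), x_2(t) = -K_1e^(-t) - 2K_2e^(t)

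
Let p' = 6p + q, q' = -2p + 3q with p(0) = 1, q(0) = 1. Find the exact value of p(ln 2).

A = [[6,1],[-2,3]]; eigenvalues λ = 5, 4.
Eigenvectors: (1,-1) for λ=5, (1,-2) for λ=4.
From the initial condition, c_1 = 3, c_2 = -2.
p(ln 2) = (3)(2^5)(1) + (-2)(2^4)(1) = 64.

64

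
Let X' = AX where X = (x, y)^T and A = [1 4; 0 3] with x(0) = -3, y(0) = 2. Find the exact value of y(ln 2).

A = [[1,4],[0,3]]; eigenvalues λ = 1, 3.
Eigenvectors: (1,0) for λ=1, (-2,-1) for λ=3.
From the initial condition, c_1 = -7, c_2 = -2.
y(ln 2) = (-7)(2^1)(0) + (-2)(2^3)(-1) = 16.

16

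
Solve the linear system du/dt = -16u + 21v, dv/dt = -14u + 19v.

u(t) = -3C_1e^(-2t) + C_2e^(5t), v(t) = -2C_1e^(-2t) + C_2e^(5t)

Coefficient matrix A = [[-16, 21], [-14, 19]].
Characteristic polynomial det(A - λI) = λ^2 - 3λ - 10 = 0.
Eigenvalues λ = -2, 5.
For λ=-2: (A-λI) row 1 is [-14, 21], so an eigenvector is (-3, -2).
For λ=5: (A-λI) row 1 is [-21, 21], so an eigenvector is (1, 1).
General solution: C_1e^(-2t)(-3,-2) + C_2e^(5t)(1,1).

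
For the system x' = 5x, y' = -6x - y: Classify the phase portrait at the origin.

saddle

A = [[5,0],[-6,-1]]; det(A-λI) = λ^2 - 4λ - 5.
λ = 5, -1: opposite signs.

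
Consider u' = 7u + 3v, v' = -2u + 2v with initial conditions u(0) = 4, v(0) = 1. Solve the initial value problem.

Coefficient matrix A = [[7, 3], [-2, 2]].
Characteristic polynomial det(A - λI) = λ^2 - 9λ + 20 = 0.
Eigenvalues λ = 5, 4.
For λ=5: (A-λI) row 1 is [2, 3], so an eigenvector is (-3, 2).
For λ=4: (A-λI) row 1 is [3, 3], so an eigenvector is (-1, 1).
General solution: C_1e^(5t)(-3,2) + C_2e^(4t)(-1,1).
Applying u(0)=4, v(0)=1 gives C_1=-5, C_2=11.

u(t) = 15e^(5t) - 11e^(4t), v(t) = -10e^(5t) + 11e^(4t)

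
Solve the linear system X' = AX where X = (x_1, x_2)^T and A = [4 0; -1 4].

Coefficient matrix A = [[4, 0], [-1, 4]].
Characteristic polynomial det(A - λI) = λ^2 - 8λ + 16 = 0.
Single eigenvalue λ = 4 with algebraic multiplicity 2.
Eigenvector v = (0,1); generalized eigenvector w with (A-λI)w=v is (-1,0).
General solution: e^(4t)[C_1·v + C_2·(t·v + w)].

x_1(t) = -C_2e^(4t), x_2(t) = C_1e^(4t) + C_2te^(4t)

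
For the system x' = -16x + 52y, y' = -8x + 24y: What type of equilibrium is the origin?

A = [[-16,52],[-8,24]]; det(A-λI) = λ^2 - 8λ + 32.
λ = 4 ± 4i: positive real part.

unstable spiral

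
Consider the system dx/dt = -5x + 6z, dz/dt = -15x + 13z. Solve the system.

Coefficient matrix A = [[-5, 6], [-15, 13]].
Characteristic polynomial det(A - λI) = λ^2 - 8λ + 25 = 0.
Eigenvalues λ = 4 ± 3i (complex conjugate pair).
For λ=4+3i: an eigenvector is (-1,-2) - i(-1,-1) = (-1 + i, -2 + i).
A real fundamental pair from Re and Im of e^((4+3i)t)v: X_1 = e^(4t)(cos(3t)·(-1,-2) + sin(3t)·(-1,-1)), X_2 = e^(4t)(sin(3t)·(-1,-2) - cos(3t)·(-1,-1)).
General solution: C_1X_1 + C_2X_2.

x(t) = -C_1e^(4t)sin(3t) - C_1e^(4t)cos(3t) - C_2e^(4t)sin(3t) + C_2e^(4t)cos(3t), z(t) = -C_1e^(4t)sin(3t) - 2C_1e^(4t)cos(3t) - 2C_2e^(4t)sin(3t) + C_2e^(4t)cos(3t)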